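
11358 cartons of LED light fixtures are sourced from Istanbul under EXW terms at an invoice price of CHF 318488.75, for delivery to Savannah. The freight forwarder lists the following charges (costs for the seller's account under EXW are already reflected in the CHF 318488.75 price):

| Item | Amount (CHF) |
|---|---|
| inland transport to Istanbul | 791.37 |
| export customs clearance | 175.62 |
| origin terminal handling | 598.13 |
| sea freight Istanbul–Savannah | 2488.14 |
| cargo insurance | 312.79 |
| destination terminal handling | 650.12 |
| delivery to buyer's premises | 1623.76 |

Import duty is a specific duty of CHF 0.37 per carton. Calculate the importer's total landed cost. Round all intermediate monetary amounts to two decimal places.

Total landed cost: CHF 329331.14

EXW: the seller makes goods available at their premises; the buyer bears all onward costs.
CIF value = EXW price + inland to port + export clearance + origin terminal + freight + insurance = 318488.75 + 791.37 + 175.62 + 598.13 + 2488.14 + 312.79 = 322854.80
Import duty = 11358 × 0.37 = 4202.46
Buyer bears: inland to port 791.37 + export clearance 175.62 + origin terminal 598.13 + freight 2488.14 + insurance 312.79 + destination terminal 650.12 + delivery 1623.76 + duty 4202.46 = 10842.39
Landed cost = invoice 318488.75 + 10842.39 = 329331.14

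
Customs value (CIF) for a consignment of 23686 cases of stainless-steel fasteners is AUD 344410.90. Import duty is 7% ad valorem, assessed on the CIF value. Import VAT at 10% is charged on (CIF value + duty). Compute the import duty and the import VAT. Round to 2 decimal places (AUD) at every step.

Import duty: AUD 24108.76; import VAT: AUD 36851.97

Import duty = 344410.90 × 7% = 24108.76
VAT base = CIF + duty = 344410.90 + 24108.76 = 368519.66
Import VAT = 368519.66 × 10% = 36851.97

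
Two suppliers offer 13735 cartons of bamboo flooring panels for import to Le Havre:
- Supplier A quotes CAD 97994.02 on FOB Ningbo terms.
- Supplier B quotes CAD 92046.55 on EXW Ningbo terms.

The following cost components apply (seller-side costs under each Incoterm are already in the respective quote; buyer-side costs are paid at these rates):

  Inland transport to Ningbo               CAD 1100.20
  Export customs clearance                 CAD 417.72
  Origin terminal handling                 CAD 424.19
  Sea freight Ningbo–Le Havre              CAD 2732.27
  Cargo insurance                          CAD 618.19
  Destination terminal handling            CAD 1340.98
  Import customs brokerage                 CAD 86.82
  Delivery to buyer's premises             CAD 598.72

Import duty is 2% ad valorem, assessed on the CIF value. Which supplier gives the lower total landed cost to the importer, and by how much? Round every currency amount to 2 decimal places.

Supplier A (FOB):
CIF value = FOB price + freight + insurance = 97994.02 + 2732.27 + 618.19 = 101344.48
Import duty = 101344.48 × 2% = 2026.89
Buyer bears (A): 2732.27 + 618.19 + 1340.98 + 86.82 + 598.72 = 5376.98
Landed cost (A) = invoice 97994.02 + 5376.98 + duty 2026.89 = 105397.89
Supplier B (EXW):
CIF value = EXW price + inland to port + export clearance + origin terminal + freight + insurance = 92046.55 + 1100.20 + 417.72 + 424.19 + 2732.27 + 618.19 = 97339.12
Import duty = 97339.12 × 2% = 1946.78
Buyer bears (B): 1100.20 + 417.72 + 424.19 + 2732.27 + 618.19 + 1340.98 + 86.82 + 598.72 = 7319.09
Landed cost (B) = invoice 92046.55 + 7319.09 + duty 1946.78 = 101312.42
Difference = |105397.89 − 101312.42| = 4085.47

Supplier B is cheaper by CAD 4085.47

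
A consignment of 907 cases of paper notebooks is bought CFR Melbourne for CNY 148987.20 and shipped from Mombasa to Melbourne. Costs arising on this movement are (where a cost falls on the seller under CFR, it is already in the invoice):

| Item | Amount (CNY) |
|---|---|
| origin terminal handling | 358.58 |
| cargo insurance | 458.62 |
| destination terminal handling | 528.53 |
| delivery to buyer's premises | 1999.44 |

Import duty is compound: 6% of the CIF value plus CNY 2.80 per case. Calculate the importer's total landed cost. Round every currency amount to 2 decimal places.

Total landed cost: CNY 163480.14

CFR: the seller pays costs through ocean freight to the destination port, but not insurance.
Already in the invoice (seller's account under CFR): origin terminal — exclude.
CIF value = CFR price + insurance = 148987.20 + 458.62 = 149445.82
Ad valorem component: 149445.82 × 6% = 8966.75
Specific component: 907 × 2.80 = 2539.60
Import duty = 8966.75 + 2539.60 = 11506.35
Buyer bears: insurance 458.62 + destination terminal 528.53 + delivery 1999.44 + duty 11506.35 = 14492.94
Landed cost = invoice 148987.20 + 14492.94 = 163480.14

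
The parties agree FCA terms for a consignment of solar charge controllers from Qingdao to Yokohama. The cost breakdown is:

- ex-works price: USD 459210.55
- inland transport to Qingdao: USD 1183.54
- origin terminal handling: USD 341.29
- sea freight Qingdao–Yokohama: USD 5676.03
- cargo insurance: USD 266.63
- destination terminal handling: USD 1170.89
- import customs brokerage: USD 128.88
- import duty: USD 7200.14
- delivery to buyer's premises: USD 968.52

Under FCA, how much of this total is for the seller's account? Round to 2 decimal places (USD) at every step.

FCA: the seller delivers export-cleared goods to the carrier; the buyer bears costs from that point.
Seller's account: goods 459210.55 + inland to port 1183.54 = 460394.09
Buyer's account: origin terminal 341.29 + freight 5676.03 + insurance 266.63 + destination terminal 1170.89 + brokerage 128.88 + duty 7200.14 + delivery 968.52 = 15752.38

Seller's account: USD 460394.09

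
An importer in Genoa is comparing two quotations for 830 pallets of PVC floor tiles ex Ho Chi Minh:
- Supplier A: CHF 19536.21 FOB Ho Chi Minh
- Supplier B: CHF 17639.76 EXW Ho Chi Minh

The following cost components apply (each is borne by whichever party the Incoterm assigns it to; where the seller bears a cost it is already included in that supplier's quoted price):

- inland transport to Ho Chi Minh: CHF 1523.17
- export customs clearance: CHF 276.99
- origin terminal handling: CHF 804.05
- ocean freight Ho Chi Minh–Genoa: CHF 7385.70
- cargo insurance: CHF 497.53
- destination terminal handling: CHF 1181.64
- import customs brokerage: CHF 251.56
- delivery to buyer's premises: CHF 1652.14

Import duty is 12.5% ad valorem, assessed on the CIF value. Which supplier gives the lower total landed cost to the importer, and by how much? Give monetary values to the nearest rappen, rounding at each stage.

Supplier A (FOB):
CIF value = FOB price + freight + insurance = 19536.21 + 7385.70 + 497.53 = 27419.44
Import duty = 27419.44 × 12.5% = 3427.43
Buyer bears (A): 7385.70 + 497.53 + 1181.64 + 251.56 + 1652.14 = 10968.57
Landed cost (A) = invoice 19536.21 + 10968.57 + duty 3427.43 = 33932.21
Supplier B (EXW):
CIF value = EXW price + inland to port + export clearance + origin terminal + freight + insurance = 17639.76 + 1523.17 + 276.99 + 804.05 + 7385.70 + 497.53 = 28127.20
Import duty = 28127.20 × 12.5% = 3515.90
Buyer bears (B): 1523.17 + 276.99 + 804.05 + 7385.70 + 497.53 + 1181.64 + 251.56 + 1652.14 = 13572.78
Landed cost (B) = invoice 17639.76 + 13572.78 + duty 3515.90 = 34728.44
Difference = |33932.21 − 34728.44| = 796.23

Supplier A is cheaper by CHF 796.23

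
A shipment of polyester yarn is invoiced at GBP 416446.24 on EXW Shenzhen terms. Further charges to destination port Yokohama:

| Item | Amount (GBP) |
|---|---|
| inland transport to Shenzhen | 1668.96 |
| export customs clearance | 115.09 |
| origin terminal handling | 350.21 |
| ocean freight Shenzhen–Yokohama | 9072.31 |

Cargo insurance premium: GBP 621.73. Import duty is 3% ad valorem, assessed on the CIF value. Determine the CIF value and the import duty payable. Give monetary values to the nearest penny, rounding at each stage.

CIF = EXW price + pre-shipment costs + freight + insurance
CIF = 416446.24 + 1668.96 + 115.09 + 350.21 + 9072.31 + 621.73 = 428274.54
Import duty = 428274.54 × 3% = 12848.24

CIF value: GBP 428274.54; import duty: GBP 12848.24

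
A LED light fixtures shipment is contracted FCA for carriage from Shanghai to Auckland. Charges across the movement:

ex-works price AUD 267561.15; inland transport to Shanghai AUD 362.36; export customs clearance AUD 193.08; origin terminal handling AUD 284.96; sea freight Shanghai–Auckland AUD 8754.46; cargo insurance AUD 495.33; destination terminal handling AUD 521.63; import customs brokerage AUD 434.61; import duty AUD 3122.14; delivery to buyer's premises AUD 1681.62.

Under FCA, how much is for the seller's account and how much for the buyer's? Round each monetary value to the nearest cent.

Seller: AUD 268116.59; buyer: AUD 15294.75

FCA: the seller delivers export-cleared goods to the carrier; the buyer bears costs from that point.
Seller's account: goods 267561.15 + inland to port 362.36 + export clearance 193.08 = 268116.59
Buyer's account: origin terminal 284.96 + freight 8754.46 + insurance 495.33 + destination terminal 521.63 + brokerage 434.61 + duty 3122.14 + delivery 1681.62 = 15294.75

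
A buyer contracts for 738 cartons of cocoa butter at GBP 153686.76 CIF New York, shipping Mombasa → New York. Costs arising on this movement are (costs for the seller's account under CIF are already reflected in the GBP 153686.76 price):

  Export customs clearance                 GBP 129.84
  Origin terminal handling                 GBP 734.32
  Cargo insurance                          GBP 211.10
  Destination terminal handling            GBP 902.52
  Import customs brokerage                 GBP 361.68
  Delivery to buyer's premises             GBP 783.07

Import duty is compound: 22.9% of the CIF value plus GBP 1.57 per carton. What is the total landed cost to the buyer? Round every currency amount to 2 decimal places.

Total landed cost: GBP 192086.96

CIF: the seller pays costs through ocean freight and marine insurance to the destination port.
Already in the invoice (seller's account under CIF): export clearance, origin terminal, insurance — exclude.
The CIF price already equals the CIF value: 153686.76
Ad valorem component: 153686.76 × 22.9% = 35194.27
Specific component: 738 × 1.57 = 1158.66
Import duty = 35194.27 + 1158.66 = 36352.93
Buyer bears: destination terminal 902.52 + brokerage 361.68 + delivery 783.07 + duty 36352.93 = 38400.20
Landed cost = invoice 153686.76 + 38400.20 = 192086.96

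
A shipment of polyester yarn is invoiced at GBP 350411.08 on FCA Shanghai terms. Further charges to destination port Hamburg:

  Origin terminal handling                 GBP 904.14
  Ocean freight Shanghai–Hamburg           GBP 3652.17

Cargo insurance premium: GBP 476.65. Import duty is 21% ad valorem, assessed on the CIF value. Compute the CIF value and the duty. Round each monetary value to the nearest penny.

CIF = FCA price + pre-shipment costs + freight + insurance
CIF = 350411.08 + 904.14 + 3652.17 + 476.65 = 355444.04
Import duty = 355444.04 × 21% = 74643.25

CIF value: GBP 355444.04; import duty: GBP 74643.25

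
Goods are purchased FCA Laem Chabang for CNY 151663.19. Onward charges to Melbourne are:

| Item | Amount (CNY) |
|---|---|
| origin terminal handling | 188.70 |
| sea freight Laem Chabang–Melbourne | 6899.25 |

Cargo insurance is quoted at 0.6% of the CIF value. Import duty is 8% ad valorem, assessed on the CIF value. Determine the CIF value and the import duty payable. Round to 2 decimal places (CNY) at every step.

Let C be the CIF value. C = FCA price + pre-shipment costs + freight + 0.6% × C
C − 0.6% × C = 151663.19 + 188.70 + 6899.25
0.994 × C = 158751.14
C = 158751.14 / 0.994 = 159709.40
Insurance premium = 0.6% × 159709.40 = 958.26
Import duty = 159709.40 × 8% = 12776.75

CIF value: CNY 159709.40; import duty: CNY 12776.75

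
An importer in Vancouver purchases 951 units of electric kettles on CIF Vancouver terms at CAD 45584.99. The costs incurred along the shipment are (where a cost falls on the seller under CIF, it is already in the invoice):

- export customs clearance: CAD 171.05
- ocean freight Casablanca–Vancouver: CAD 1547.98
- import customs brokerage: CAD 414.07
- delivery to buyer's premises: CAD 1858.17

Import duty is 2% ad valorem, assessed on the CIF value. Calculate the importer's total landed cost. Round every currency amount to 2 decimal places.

Total landed cost: CAD 48768.93

CIF: the seller pays costs through ocean freight and marine insurance to the destination port.
Already in the invoice (seller's account under CIF): export clearance, freight — exclude.
The CIF price already equals the CIF value: 45584.99
Import duty = 45584.99 × 2% = 911.70
Buyer bears: brokerage 414.07 + delivery 1858.17 + duty 911.70 = 3183.94
Landed cost = invoice 45584.99 + 3183.94 = 48768.93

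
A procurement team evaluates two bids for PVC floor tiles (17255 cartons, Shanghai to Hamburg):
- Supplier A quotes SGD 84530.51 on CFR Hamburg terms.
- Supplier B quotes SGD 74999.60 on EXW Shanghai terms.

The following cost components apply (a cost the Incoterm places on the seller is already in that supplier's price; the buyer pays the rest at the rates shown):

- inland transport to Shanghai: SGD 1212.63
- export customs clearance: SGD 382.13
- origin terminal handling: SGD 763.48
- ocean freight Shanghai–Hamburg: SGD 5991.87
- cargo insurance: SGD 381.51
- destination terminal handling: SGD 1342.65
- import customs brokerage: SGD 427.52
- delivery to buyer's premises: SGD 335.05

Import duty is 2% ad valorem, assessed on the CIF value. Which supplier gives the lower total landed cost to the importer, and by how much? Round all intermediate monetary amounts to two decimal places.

Supplier B is cheaper by SGD 1204.42

Supplier A (CFR):
CIF value = CFR price + insurance = 84530.51 + 381.51 = 84912.02
Import duty = 84912.02 × 2% = 1698.24
Buyer bears (A): 381.51 + 1342.65 + 427.52 + 335.05 = 2486.73
Landed cost (A) = invoice 84530.51 + 2486.73 + duty 1698.24 = 88715.48
Supplier B (EXW):
CIF value = EXW price + inland to port + export clearance + origin terminal + freight + insurance = 74999.60 + 1212.63 + 382.13 + 763.48 + 5991.87 + 381.51 = 83731.22
Import duty = 83731.22 × 2% = 1674.62
Buyer bears (B): 1212.63 + 382.13 + 763.48 + 5991.87 + 381.51 + 1342.65 + 427.52 + 335.05 = 10836.84
Landed cost (B) = invoice 74999.60 + 10836.84 + duty 1674.62 = 87511.06
Difference = |88715.48 − 87511.06| = 1204.42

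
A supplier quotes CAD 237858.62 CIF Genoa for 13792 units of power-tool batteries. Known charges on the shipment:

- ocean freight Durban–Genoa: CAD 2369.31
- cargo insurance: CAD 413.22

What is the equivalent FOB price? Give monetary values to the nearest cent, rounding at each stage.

From CIF to FOB, the seller no longer bears: freight, insurance.
FOB price = 237858.62 − 2369.31 − 413.22 = 235076.09

FOB price: CAD 235076.09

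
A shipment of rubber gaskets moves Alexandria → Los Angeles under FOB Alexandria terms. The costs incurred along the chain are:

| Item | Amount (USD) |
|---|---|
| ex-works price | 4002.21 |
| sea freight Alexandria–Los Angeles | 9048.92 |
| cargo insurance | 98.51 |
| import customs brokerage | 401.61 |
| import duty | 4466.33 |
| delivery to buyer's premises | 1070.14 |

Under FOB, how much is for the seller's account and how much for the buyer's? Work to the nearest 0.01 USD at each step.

Seller: USD 4002.21; buyer: USD 15085.51

FOB: the seller bears costs until goods are on board at the origin port; the buyer bears freight, insurance and all costs thereafter.
Seller's account: goods 4002.21 = 4002.21
Buyer's account: freight 9048.92 + insurance 98.51 + brokerage 401.61 + duty 4466.33 + delivery 1070.14 = 15085.51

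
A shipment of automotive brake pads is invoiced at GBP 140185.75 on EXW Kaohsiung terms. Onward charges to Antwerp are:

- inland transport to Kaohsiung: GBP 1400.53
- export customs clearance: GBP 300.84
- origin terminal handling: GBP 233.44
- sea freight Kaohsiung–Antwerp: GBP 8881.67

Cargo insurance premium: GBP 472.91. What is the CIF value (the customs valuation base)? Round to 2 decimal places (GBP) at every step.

CIF = EXW price + pre-shipment costs + freight + insurance
CIF = 140185.75 + 1400.53 + 300.84 + 233.44 + 8881.67 + 472.91 = 151475.14

CIF value: GBP 151475.14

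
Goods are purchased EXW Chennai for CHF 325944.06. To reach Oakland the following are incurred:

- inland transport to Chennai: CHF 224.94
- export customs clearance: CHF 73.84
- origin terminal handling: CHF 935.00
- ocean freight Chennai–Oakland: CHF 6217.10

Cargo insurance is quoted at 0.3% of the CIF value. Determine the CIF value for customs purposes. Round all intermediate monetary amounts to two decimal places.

CIF value: CHF 334398.13

Let C be the CIF value. C = EXW price + pre-shipment costs + freight + 0.3% × C
C − 0.3% × C = 325944.06 + 224.94 + 73.84 + 935.00 + 6217.10
0.997 × C = 333394.94
C = 333394.94 / 0.997 = 334398.13
Insurance premium = 0.3% × 334398.13 = 1003.19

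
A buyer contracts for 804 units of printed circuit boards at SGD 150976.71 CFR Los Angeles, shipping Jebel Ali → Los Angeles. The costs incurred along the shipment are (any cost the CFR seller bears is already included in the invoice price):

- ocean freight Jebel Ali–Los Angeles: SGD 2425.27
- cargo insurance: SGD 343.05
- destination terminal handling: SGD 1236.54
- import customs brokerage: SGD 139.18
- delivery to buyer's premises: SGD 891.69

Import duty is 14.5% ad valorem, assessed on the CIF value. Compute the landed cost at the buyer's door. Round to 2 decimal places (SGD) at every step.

Total landed cost: SGD 175528.54

CFR: the seller pays costs through ocean freight to the destination port, but not insurance.
Already in the invoice (seller's account under CFR): freight — exclude.
CIF value = CFR price + insurance = 150976.71 + 343.05 = 151319.76
Import duty = 151319.76 × 14.5% = 21941.37
Buyer bears: insurance 343.05 + destination terminal 1236.54 + brokerage 139.18 + delivery 891.69 + duty 21941.37 = 24551.83
Landed cost = invoice 150976.71 + 24551.83 = 175528.54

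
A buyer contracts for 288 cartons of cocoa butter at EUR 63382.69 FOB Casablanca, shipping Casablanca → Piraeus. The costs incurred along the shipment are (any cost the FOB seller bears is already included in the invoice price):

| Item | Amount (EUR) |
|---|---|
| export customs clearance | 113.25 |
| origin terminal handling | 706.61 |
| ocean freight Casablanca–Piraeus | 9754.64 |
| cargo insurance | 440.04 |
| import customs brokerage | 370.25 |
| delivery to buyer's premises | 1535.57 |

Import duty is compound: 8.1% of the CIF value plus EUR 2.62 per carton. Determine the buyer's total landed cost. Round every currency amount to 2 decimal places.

FOB: the seller bears costs until goods are on board at the origin port; the buyer bears freight, insurance and all costs thereafter.
Already in the invoice (seller's account under FOB): export clearance, origin terminal — exclude.
CIF value = FOB price + freight + insurance = 63382.69 + 9754.64 + 440.04 = 73577.37
Ad valorem component: 73577.37 × 8.1% = 5959.77
Specific component: 288 × 2.62 = 754.56
Import duty = 5959.77 + 754.56 = 6714.33
Buyer bears: freight 9754.64 + insurance 440.04 + brokerage 370.25 + delivery 1535.57 + duty 6714.33 = 18814.83
Landed cost = invoice 63382.69 + 18814.83 = 82197.52

Total landed cost: EUR 82197.52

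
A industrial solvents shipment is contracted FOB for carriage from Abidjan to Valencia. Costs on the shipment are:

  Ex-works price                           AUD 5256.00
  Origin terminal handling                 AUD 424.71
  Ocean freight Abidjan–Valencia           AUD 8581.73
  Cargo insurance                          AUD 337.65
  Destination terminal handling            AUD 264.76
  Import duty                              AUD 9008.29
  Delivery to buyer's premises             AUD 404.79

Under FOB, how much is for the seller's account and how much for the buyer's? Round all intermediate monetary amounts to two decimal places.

FOB: the seller bears costs until goods are on board at the origin port; the buyer bears freight, insurance and all costs thereafter.
Seller's account: goods 5256.00 + origin terminal 424.71 = 5680.71
Buyer's account: freight 8581.73 + insurance 337.65 + destination terminal 264.76 + duty 9008.29 + delivery 404.79 = 18597.22

Seller: AUD 5680.71; buyer: AUD 18597.22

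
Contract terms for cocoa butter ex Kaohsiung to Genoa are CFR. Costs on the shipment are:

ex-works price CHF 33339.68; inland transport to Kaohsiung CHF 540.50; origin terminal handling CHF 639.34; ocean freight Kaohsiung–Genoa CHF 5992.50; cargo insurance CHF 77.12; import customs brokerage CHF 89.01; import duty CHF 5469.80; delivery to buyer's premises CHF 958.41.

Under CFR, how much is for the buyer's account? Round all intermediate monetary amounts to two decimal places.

Buyer's account: CHF 6594.34

CFR: the seller pays costs through ocean freight to the destination port, but not insurance.
Seller's account: goods 33339.68 + inland to port 540.50 + origin terminal 639.34 + freight 5992.50 = 40512.02
Buyer's account: insurance 77.12 + brokerage 89.01 + duty 5469.80 + delivery 958.41 = 6594.34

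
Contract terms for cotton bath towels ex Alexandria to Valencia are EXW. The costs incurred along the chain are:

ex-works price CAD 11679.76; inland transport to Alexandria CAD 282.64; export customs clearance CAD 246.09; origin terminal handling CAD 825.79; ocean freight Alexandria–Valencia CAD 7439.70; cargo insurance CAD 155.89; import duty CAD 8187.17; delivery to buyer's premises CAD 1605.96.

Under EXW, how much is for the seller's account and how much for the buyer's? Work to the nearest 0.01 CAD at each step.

EXW: the seller makes goods available at their premises; the buyer bears all onward costs.
Seller's account: goods 11679.76 = 11679.76
Buyer's account: inland to port 282.64 + export clearance 246.09 + origin terminal 825.79 + freight 7439.70 + insurance 155.89 + duty 8187.17 + delivery 1605.96 = 18743.24

Seller: CAD 11679.76; buyer: CAD 18743.24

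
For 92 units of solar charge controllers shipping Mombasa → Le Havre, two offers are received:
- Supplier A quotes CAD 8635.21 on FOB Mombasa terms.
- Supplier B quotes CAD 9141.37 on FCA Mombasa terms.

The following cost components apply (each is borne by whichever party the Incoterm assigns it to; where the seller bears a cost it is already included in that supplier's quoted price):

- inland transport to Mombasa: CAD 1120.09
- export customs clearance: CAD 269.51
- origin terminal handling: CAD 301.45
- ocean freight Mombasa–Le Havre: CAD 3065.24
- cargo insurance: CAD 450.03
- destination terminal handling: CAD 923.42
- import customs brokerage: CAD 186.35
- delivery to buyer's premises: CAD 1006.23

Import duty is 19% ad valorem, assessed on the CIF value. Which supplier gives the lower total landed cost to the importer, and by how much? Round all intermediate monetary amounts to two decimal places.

Supplier A is cheaper by CAD 961.06

Supplier A (FOB):
CIF value = FOB price + freight + insurance = 8635.21 + 3065.24 + 450.03 = 12150.48
Import duty = 12150.48 × 19% = 2308.59
Buyer bears (A): 3065.24 + 450.03 + 923.42 + 186.35 + 1006.23 = 5631.27
Landed cost (A) = invoice 8635.21 + 5631.27 + duty 2308.59 = 16575.07
Supplier B (FCA):
CIF value = FCA price + origin terminal + freight + insurance = 9141.37 + 301.45 + 3065.24 + 450.03 = 12958.09
Import duty = 12958.09 × 19% = 2462.04
Buyer bears (B): 301.45 + 3065.24 + 450.03 + 923.42 + 186.35 + 1006.23 = 5932.72
Landed cost (B) = invoice 9141.37 + 5932.72 + duty 2462.04 = 17536.13
Difference = |16575.07 − 17536.13| = 961.06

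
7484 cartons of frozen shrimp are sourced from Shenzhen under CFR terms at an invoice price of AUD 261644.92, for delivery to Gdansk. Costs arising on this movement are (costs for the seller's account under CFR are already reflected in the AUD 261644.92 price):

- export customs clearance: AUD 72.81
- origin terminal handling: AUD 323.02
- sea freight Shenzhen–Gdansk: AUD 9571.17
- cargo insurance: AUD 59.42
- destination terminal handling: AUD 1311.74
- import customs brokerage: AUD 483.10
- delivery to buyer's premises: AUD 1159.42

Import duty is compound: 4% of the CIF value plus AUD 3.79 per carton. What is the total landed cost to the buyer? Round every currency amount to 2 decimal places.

CFR: the seller pays costs through ocean freight to the destination port, but not insurance.
Already in the invoice (seller's account under CFR): export clearance, origin terminal, freight — exclude.
CIF value = CFR price + insurance = 261644.92 + 59.42 = 261704.34
Ad valorem component: 261704.34 × 4% = 10468.17
Specific component: 7484 × 3.79 = 28364.36
Import duty = 10468.17 + 28364.36 = 38832.53
Buyer bears: insurance 59.42 + destination terminal 1311.74 + brokerage 483.10 + delivery 1159.42 + duty 38832.53 = 41846.21
Landed cost = invoice 261644.92 + 41846.21 = 303491.13

Total landed cost: AUD 303491.13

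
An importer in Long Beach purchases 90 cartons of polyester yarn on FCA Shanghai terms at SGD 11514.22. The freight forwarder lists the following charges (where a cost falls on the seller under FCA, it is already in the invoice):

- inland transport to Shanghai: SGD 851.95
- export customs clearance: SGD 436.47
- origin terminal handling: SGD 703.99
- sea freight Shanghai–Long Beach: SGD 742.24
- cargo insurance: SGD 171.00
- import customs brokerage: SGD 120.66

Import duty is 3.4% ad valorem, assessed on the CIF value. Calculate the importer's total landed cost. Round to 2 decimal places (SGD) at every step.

FCA: the seller delivers export-cleared goods to the carrier; the buyer bears costs from that point.
Already in the invoice (seller's account under FCA): inland to port, export clearance — exclude.
CIF value = FCA price + origin terminal + freight + insurance = 11514.22 + 703.99 + 742.24 + 171.00 = 13131.45
Import duty = 13131.45 × 3.4% = 446.47
Buyer bears: origin terminal 703.99 + freight 742.24 + insurance 171.00 + brokerage 120.66 + duty 446.47 = 2184.36
Landed cost = invoice 11514.22 + 2184.36 = 13698.58

Total landed cost: SGD 13698.58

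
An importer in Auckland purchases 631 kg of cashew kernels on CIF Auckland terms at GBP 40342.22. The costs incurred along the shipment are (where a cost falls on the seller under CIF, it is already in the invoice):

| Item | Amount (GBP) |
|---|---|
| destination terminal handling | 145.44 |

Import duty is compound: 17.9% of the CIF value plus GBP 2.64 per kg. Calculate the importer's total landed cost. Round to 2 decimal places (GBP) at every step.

Total landed cost: GBP 49374.76

CIF: the seller pays costs through ocean freight and marine insurance to the destination port.
The CIF price already equals the CIF value: 40342.22
Ad valorem component: 40342.22 × 17.9% = 7221.26
Specific component: 631 × 2.64 = 1665.84
Import duty = 7221.26 + 1665.84 = 8887.10
Buyer bears: destination terminal 145.44 + duty 8887.10 = 9032.54
Landed cost = invoice 40342.22 + 9032.54 = 49374.76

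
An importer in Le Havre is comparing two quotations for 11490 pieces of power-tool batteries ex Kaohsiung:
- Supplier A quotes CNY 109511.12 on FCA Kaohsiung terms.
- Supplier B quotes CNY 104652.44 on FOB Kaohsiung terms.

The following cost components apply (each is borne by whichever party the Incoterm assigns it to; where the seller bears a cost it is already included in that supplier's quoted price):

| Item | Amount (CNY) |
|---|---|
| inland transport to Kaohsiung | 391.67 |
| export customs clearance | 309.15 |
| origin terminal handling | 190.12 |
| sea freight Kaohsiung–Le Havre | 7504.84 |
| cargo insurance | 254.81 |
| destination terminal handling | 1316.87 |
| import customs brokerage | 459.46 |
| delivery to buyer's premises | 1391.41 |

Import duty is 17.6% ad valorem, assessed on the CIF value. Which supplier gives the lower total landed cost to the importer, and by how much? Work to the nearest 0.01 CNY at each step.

Supplier B is cheaper by CNY 5937.39

Supplier A (FCA):
CIF value = FCA price + origin terminal + freight + insurance = 109511.12 + 190.12 + 7504.84 + 254.81 = 117460.89
Import duty = 117460.89 × 17.6% = 20673.12
Buyer bears (A): 190.12 + 7504.84 + 254.81 + 1316.87 + 459.46 + 1391.41 = 11117.51
Landed cost (A) = invoice 109511.12 + 11117.51 + duty 20673.12 = 141301.75
Supplier B (FOB):
CIF value = FOB price + freight + insurance = 104652.44 + 7504.84 + 254.81 = 112412.09
Import duty = 112412.09 × 17.6% = 19784.53
Buyer bears (B): 7504.84 + 254.81 + 1316.87 + 459.46 + 1391.41 = 10927.39
Landed cost (B) = invoice 104652.44 + 10927.39 + duty 19784.53 = 135364.36
Difference = |141301.75 − 135364.36| = 5937.39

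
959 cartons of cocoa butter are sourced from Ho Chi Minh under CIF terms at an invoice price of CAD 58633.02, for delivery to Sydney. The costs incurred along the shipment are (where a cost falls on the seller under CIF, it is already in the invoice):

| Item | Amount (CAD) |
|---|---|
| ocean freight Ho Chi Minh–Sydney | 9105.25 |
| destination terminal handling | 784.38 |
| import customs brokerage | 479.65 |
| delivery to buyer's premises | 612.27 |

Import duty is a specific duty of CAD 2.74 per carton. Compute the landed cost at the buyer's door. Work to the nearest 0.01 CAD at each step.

CIF: the seller pays costs through ocean freight and marine insurance to the destination port.
Already in the invoice (seller's account under CIF): freight — exclude.
The CIF price already equals the CIF value: 58633.02
Import duty = 959 × 2.74 = 2627.66
Buyer bears: destination terminal 784.38 + brokerage 479.65 + delivery 612.27 + duty 2627.66 = 4503.96
Landed cost = invoice 58633.02 + 4503.96 = 63136.98

Total landed cost: CAD 63136.98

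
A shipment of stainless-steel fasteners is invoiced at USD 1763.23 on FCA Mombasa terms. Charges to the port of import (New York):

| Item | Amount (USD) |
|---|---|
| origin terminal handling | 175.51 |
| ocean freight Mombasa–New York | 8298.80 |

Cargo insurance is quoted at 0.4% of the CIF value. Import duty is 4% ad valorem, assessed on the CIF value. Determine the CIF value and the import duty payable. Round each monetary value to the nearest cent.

Let C be the CIF value. C = FCA price + pre-shipment costs + freight + 0.4% × C
C − 0.4% × C = 1763.23 + 175.51 + 8298.80
0.996 × C = 10237.54
C = 10237.54 / 0.996 = 10278.65
Insurance premium = 0.4% × 10278.65 = 41.11
Import duty = 10278.65 × 4% = 411.15

CIF value: USD 10278.65; import duty: USD 411.15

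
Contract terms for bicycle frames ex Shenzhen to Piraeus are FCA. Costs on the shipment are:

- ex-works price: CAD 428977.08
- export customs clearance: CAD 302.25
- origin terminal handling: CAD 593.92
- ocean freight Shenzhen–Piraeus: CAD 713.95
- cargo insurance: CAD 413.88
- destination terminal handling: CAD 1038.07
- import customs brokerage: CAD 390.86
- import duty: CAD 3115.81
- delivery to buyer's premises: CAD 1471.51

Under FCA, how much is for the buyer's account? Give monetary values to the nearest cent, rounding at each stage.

FCA: the seller delivers export-cleared goods to the carrier; the buyer bears costs from that point.
Seller's account: goods 428977.08 + export clearance 302.25 = 429279.33
Buyer's account: origin terminal 593.92 + freight 713.95 + insurance 413.88 + destination terminal 1038.07 + brokerage 390.86 + duty 3115.81 + delivery 1471.51 = 7738.00

Buyer's account: CAD 7738.00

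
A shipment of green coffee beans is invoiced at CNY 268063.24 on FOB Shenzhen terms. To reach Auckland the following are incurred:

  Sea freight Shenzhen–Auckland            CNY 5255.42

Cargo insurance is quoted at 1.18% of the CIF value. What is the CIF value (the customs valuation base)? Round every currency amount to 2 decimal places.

CIF value: CNY 276582.33

Let C be the CIF value. C = FOB price + freight + 1.18% × C
C − 1.18% × C = 268063.24 + 5255.42
0.9882 × C = 273318.66
C = 273318.66 / 0.9882 = 276582.33
Insurance premium = 1.18% × 276582.33 = 3263.67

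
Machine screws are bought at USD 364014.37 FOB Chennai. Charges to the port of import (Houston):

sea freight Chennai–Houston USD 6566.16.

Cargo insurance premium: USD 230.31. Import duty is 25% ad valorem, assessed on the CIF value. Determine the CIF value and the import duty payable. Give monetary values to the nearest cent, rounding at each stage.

CIF value: USD 370810.84; import duty: USD 92702.71

CIF = FOB price + freight + insurance
CIF = 364014.37 + 6566.16 + 230.31 = 370810.84
Import duty = 370810.84 × 25% = 92702.71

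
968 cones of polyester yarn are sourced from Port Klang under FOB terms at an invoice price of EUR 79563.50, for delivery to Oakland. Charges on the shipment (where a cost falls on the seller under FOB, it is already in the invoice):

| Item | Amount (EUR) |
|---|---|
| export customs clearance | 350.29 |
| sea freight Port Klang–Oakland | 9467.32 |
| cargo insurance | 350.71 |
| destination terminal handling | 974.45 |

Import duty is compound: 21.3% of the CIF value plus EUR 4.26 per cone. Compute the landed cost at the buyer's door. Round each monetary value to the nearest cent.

Total landed cost: EUR 113517.93

FOB: the seller bears costs until goods are on board at the origin port; the buyer bears freight, insurance and all costs thereafter.
Already in the invoice (seller's account under FOB): export clearance — exclude.
CIF value = FOB price + freight + insurance = 79563.50 + 9467.32 + 350.71 = 89381.53
Ad valorem component: 89381.53 × 21.3% = 19038.27
Specific component: 968 × 4.26 = 4123.68
Import duty = 19038.27 + 4123.68 = 23161.95
Buyer bears: freight 9467.32 + insurance 350.71 + destination terminal 974.45 + duty 23161.95 = 33954.43
Landed cost = invoice 79563.50 + 33954.43 = 113517.93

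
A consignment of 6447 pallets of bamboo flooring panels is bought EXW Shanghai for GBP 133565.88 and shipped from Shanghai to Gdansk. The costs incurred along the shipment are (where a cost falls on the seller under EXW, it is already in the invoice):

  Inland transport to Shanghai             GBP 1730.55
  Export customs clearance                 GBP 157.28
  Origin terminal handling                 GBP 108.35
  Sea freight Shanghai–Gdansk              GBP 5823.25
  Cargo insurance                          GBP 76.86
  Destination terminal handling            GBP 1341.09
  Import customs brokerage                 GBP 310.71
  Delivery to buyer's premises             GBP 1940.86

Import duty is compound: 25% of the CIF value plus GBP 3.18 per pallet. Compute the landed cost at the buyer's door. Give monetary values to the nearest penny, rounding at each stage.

EXW: the seller makes goods available at their premises; the buyer bears all onward costs.
CIF value = EXW price + inland to port + export clearance + origin terminal + freight + insurance = 133565.88 + 1730.55 + 157.28 + 108.35 + 5823.25 + 76.86 = 141462.17
Ad valorem component: 141462.17 × 25% = 35365.54
Specific component: 6447 × 3.18 = 20501.46
Import duty = 35365.54 + 20501.46 = 55867.00
Buyer bears: inland to port 1730.55 + export clearance 157.28 + origin terminal 108.35 + freight 5823.25 + insurance 76.86 + destination terminal 1341.09 + brokerage 310.71 + delivery 1940.86 + duty 55867.00 = 67355.95
Landed cost = invoice 133565.88 + 67355.95 = 200921.83

Total landed cost: GBP 200921.83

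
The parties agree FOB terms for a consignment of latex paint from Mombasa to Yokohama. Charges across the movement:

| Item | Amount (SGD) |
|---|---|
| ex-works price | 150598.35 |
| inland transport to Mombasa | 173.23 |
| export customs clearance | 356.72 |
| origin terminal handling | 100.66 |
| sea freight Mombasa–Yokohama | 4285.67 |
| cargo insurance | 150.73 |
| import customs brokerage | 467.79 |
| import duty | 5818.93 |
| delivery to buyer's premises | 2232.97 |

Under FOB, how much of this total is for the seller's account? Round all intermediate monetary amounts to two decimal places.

Seller's account: SGD 151228.96

FOB: the seller bears costs until goods are on board at the origin port; the buyer bears freight, insurance and all costs thereafter.
Seller's account: goods 150598.35 + inland to port 173.23 + export clearance 356.72 + origin terminal 100.66 = 151228.96
Buyer's account: freight 4285.67 + insurance 150.73 + brokerage 467.79 + duty 5818.93 + delivery 2232.97 = 12956.09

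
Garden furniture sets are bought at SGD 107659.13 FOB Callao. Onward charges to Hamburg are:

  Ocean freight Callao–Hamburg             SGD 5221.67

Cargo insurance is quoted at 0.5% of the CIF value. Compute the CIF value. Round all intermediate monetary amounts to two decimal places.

CIF value: SGD 113448.04

Let C be the CIF value. C = FOB price + freight + 0.5% × C
C − 0.5% × C = 107659.13 + 5221.67
0.995 × C = 112880.80
C = 112880.80 / 0.995 = 113448.04
Insurance premium = 0.5% × 113448.04 = 567.24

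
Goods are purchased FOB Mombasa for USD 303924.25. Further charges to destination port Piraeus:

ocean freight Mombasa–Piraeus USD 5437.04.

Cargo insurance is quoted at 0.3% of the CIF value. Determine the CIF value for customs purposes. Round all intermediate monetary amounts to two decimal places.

CIF value: USD 310292.17

Let C be the CIF value. C = FOB price + freight + 0.3% × C
C − 0.3% × C = 303924.25 + 5437.04
0.997 × C = 309361.29
C = 309361.29 / 0.997 = 310292.17
Insurance premium = 0.3% × 310292.17 = 930.88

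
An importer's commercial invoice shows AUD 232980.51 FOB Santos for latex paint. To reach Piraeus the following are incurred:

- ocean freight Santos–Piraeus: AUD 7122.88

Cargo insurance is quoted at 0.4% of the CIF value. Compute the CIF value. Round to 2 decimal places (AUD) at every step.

CIF value: AUD 241067.66

Let C be the CIF value. C = FOB price + freight + 0.4% × C
C − 0.4% × C = 232980.51 + 7122.88
0.996 × C = 240103.39
C = 240103.39 / 0.996 = 241067.66
Insurance premium = 0.4% × 241067.66 = 964.27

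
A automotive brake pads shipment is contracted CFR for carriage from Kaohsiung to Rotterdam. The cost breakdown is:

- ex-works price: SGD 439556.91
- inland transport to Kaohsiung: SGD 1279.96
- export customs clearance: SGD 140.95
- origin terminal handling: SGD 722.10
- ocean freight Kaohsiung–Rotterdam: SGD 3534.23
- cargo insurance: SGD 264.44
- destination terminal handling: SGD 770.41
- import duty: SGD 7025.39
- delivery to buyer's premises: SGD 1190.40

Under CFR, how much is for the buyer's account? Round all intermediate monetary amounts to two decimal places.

CFR: the seller pays costs through ocean freight to the destination port, but not insurance.
Seller's account: goods 439556.91 + inland to port 1279.96 + export clearance 140.95 + origin terminal 722.10 + freight 3534.23 = 445234.15
Buyer's account: insurance 264.44 + destination terminal 770.41 + duty 7025.39 + delivery 1190.40 = 9250.64

Buyer's account: SGD 9250.64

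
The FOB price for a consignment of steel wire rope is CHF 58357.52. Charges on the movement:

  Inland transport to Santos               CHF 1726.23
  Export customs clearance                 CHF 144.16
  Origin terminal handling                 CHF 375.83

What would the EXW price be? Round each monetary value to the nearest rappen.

EXW price: CHF 56111.30

From FOB to EXW, the seller no longer bears: inland to port, export clearance, origin terminal.
EXW price = 58357.52 − 1726.23 − 144.16 − 375.83 = 56111.30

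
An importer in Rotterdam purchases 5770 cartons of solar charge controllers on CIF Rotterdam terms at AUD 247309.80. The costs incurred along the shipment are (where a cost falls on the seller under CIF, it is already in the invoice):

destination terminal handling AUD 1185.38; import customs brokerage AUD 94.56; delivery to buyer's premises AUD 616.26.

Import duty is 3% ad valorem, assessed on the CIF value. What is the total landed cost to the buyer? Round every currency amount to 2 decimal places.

CIF: the seller pays costs through ocean freight and marine insurance to the destination port.
The CIF price already equals the CIF value: 247309.80
Import duty = 247309.80 × 3% = 7419.29
Buyer bears: destination terminal 1185.38 + brokerage 94.56 + delivery 616.26 + duty 7419.29 = 9315.49
Landed cost = invoice 247309.80 + 9315.49 = 256625.29

Total landed cost: AUD 256625.29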